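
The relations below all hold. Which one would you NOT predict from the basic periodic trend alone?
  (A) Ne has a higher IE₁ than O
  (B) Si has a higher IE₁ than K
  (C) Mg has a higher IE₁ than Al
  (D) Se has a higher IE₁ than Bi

The general trend: IE₁ increases across a period and decreases down a group.
(A) Ne (period 2, group 18) vs O (period 2, group 16): the stated order agrees with the simple trend.
(B) Si (period 3, group 14) vs K (period 4, group 1): the stated order agrees with the simple trend.
(C) Mg (period 3, group 2) vs Al (period 3, group 13): the stated order contradicts the simple trend.
(D) Se (period 4, group 16) vs Bi (period 6, group 15): the stated order agrees with the simple trend.
The exception is (C): Al's single 3p electron is easier to remove than one from Mg's filled 3s².

(C)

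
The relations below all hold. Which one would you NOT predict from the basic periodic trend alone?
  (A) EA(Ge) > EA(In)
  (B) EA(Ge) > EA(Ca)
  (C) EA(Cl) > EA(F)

(C)

The general trend: electron affinity increases across a period and decreases down a group.
(A) Ge (period 4, group 14) vs In (period 5, group 13): the stated order agrees with the simple trend.
(B) Ge (period 4, group 14) vs Ca (period 4, group 2): the stated order agrees with the simple trend.
(C) Cl (period 3, group 17) vs F (period 2, group 17): the stated order contradicts the simple trend.
The exception is (C): F's small 2p subshell makes the incoming electron feel strong e⁻–e⁻ repulsion, so Cl actually releases more energy on gaining an electron.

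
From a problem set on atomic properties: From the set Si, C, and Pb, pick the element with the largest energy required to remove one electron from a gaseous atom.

IE₁ increases left→right with effective nuclear charge and decreases top→bottom as the valence shell moves farther out.
All are in group 14, so first ionization energy increases up the group.
The largest energy required to remove one electron from a gaseous atom among these belongs to C.

C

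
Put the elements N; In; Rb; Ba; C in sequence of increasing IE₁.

C is in period 2, group 14; N is in period 2, group 15; Rb is in period 5, group 1; In is in period 5, group 13; Ba is in period 6, group 2.
Removing the outermost electron gets harder across a period and easier down a group.
These span different periods and groups, so the two trends combine.
Ba > Rb: period and group pull opposite ways; the across-period shift dominates (503 vs 403 kJ/mol).
In > Ba: both effects reinforce here, so In is clearly the higher of the two.
C > In: both effects reinforce here, so C is clearly the higher of the two.
N > C: both are in period 2; the period trend gives N the larger value.
Tabulated first ionization energy (kJ/mol): C 1086, N 1402, Rb 403, In 558, Ba 503.
So from lowest to highest: Rb < Ba < In < C < N.

Rb < Ba < In < C < N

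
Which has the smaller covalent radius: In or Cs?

In

In is in period 5, group 13; Cs is in period 6, group 1.
Moving right in a period, electrons are added to the same shell under a stronger nuclear pull, so atoms get smaller; moving down, a new shell is opened and atoms get larger.
Neither a single period nor a single group — weigh both effects.
Cs > In: relative to In, both the across-period and down-group shifts push Cs's atomic radius up.
For reference (pm): In 142, Cs 232.
So In has the smaller covalent radius (In < Cs).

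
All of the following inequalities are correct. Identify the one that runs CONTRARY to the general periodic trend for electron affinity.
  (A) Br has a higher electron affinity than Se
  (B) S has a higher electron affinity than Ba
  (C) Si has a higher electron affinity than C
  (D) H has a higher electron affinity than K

(C)

The general trend: electron affinity increases across a period and decreases down a group.
(A) Br (period 4, group 17) vs Se (period 4, group 16): the stated order agrees with the simple trend.
(B) S (period 3, group 16) vs Ba (period 6, group 2): the stated order agrees with the simple trend.
(C) Si (period 3, group 14) vs C (period 2, group 14): the stated order contradicts the simple trend.
(D) H (period 1, group 1) vs K (period 4, group 1): the stated order agrees with the simple trend.
The exception is (C): Si's larger, more diffuse 3p orbitals accept an added electron slightly more readily than C's compact 2p.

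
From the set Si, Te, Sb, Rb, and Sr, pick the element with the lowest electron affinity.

Si is in period 3, group 14; Rb is in period 5, group 1; Sr is in period 5, group 2; Sb is in period 5, group 15; Te is in period 5, group 16.
Adding an electron releases more energy for atoms nearer the top right (short of the noble gases).
These span different periods and groups, so the two trends combine.
Rb > Sr: this pair runs against the simple trend — see the exception note.
Sb > Rb: Sb lies to the right of Rb in period 5, so the across-period effect alone puts Sb higher.
Si > Sb: period and group pull opposite ways; the down-group shift dominates (134 vs 103 kJ/mol).
Te > Si: the two effects oppose for this pair; the across-period effect wins (190 vs 134 kJ/mol).
Note the exception: Rb has a higher electron affinity than Sr, contrary to the simple trend — adding an electron to Sr (ns²) has to open a new, higher-energy np subshell, which is unfavourable.
Approximate values (kJ/mol): Si 134, Rb 47, Sr 5, Sb 103, Te 190.
The lowest electron affinity among these belongs to Sr.

Sr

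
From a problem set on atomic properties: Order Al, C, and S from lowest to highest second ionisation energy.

IE_2 is the cost of taking one more electron from the +1 cation: Al⁺ still has 2 valence electrons; C⁺ still has 3 valence electrons; S⁺ still has 5 valence electrons.
All are still removing valence electrons, so compare the +1 ions as you would atoms: IE_2 generally rises across a period (higher Z_eff) and falls down a group (larger shell), subject to the usual subshell exceptions.
Valence configurations: Al⁺ [Ne]3s², C⁺ [He]2s²2p¹, S⁺ [Ne]3s²3p³.
The numbers (kJ/mol): Al 1817, C 2353, S 2252.
Putting it together, IE_2: Al < S < C.

Al < S < C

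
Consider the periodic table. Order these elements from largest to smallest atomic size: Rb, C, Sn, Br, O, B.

Rb > Sn > Br > B > C > O

Moving right in a period, electrons are added to the same shell under a stronger nuclear pull, so atoms get smaller; moving down, a new shell is opened and atoms get larger.
These span different periods and groups, so the two trends combine.
C > O: C lies to the left of O in period 2, so the across-period effect alone puts C larger.
B > C: both are in period 2; the period trend gives B the larger value.
Br > B: the two effects oppose for this pair; the down-group effect wins (114 vs 85 pm).
Sn > Br: relative to Br, both the across-period and down-group shifts push Sn's atomic radius up.
Rb > Sn: Rb lies to the left of Sn in period 5, so the across-period effect alone puts Rb larger.
Approximate values (pm): B 85, C 75, O 63, Br 114, Rb 210, Sn 140.
So from largest to smallest: Rb > Sn > Br > B > C > O.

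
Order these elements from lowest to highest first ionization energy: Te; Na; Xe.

Na < Te < Xe

Removing the outermost electron gets harder across a period and easier down a group.
Here both period and group differ, so the two effects have to be weighed against each other.
Te > Na: period and group pull opposite ways; the across-period shift dominates (869 vs 496 kJ/mol).
Xe > Te: Xe lies to the right of Te in period 5, so the across-period effect alone puts Xe higher.
Approximate values (kJ/mol): Na 496, Te 869, Xe 1170.
So from lowest to highest: Na < Te < Xe.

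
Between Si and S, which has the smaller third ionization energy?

Si

The third ionization energy removes an electron from the +2 ion. For each element: Si²⁺ still has 2 valence electrons; S²⁺ still has 4 valence electrons.
All are still removing valence electrons, so compare the +2 ions as you would atoms: IE_3 generally rises across a period (higher Z_eff) and falls down a group (larger shell), subject to the usual subshell exceptions.
Valence configurations: Si²⁺ [Ne]3s², S²⁺ [Ne]3s²3p².
The numbers (kJ/mol): Si 3232, S 3357.
Overall IE_3 order: Si < S.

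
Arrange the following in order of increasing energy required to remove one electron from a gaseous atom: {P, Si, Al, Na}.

Na < Al < Si < P

Na is in period 3, group 1; Al is in period 3, group 13; Si is in period 3, group 14; P is in period 3, group 15.
First ionization energy rises across a period (greater Z_eff holds electrons more tightly) and falls down a group (valence electrons are farther from the nucleus).
All lie in period 3, so first ionization energy increases left to right.
So from lowest to highest: Na < Al < Si < P.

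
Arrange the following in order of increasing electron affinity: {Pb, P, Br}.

P is in period 3, group 15; Br is in period 4, group 17; Pb is in period 6, group 14.
Electron affinity generally becomes more exothermic across a period toward the halogens and less exothermic down a group.
Neither a single period nor a single group — weigh both effects.
P > Pb: both effects reinforce here, so P is clearly the higher of the two.
Br > P: period and group pull opposite ways; the across-period shift dominates (325 vs 72 kJ/mol).
For reference (kJ/mol): P 72, Br 325, Pb 35.
So from lowest to highest: Pb < P < Br.

Pb, P, Br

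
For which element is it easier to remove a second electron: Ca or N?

After 1 electron has been removed, what remains? Ca⁺ still has 1 valence electron; N⁺ still has 4 valence electrons.
All are still removing valence electrons, so compare the +1 ions as you would atoms: IE_2 generally rises across a period (higher Z_eff) and falls down a group (larger shell), subject to the usual subshell exceptions.
Valence configurations: Ca⁺ [Ar]4s¹, N⁺ [He]2s²2p².
The numbers (kJ/mol): Ca 1145, N 2856.
Putting it together, IE_2: Ca < N.

Ca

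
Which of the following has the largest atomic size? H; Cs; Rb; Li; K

Cs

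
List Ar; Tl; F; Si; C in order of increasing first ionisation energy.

Tl < Si < C < Ar < F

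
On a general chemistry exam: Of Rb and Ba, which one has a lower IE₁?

Rb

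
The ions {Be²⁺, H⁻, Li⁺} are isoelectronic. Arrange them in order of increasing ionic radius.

Be²⁺, Li⁺, H⁻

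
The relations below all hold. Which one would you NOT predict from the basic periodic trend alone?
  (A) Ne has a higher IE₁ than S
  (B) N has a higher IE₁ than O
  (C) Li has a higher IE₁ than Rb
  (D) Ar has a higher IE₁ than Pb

The general trend: IE₁ increases across a period and decreases down a group.
(A) Ne (period 2, group 18) vs S (period 3, group 16): the stated order agrees with the simple trend.
(B) N (period 2, group 15) vs O (period 2, group 16): the stated order contradicts the simple trend.
(C) Li (period 2, group 1) vs Rb (period 5, group 1): the stated order agrees with the simple trend.
(D) Ar (period 3, group 18) vs Pb (period 6, group 14): the stated order agrees with the simple trend.
The exception is (B): pairing an electron in O's 2p⁴ costs repulsion energy, so O ionizes more easily than half-filled N (2p³).

(B)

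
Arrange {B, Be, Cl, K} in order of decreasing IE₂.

K, B, Cl, Be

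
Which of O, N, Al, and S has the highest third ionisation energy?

Consider each +2 ion: O²⁺ still has 4 valence electrons; N²⁺ still has 3 valence electrons; Al²⁺ still has 1 valence electron; S²⁺ still has 4 valence electrons.
All are still removing valence electrons, so compare the +2 ions as you would atoms: IE_3 generally rises across a period (higher Z_eff) and falls down a group (larger shell), subject to the usual subshell exceptions.
Valence configurations: O²⁺ [He]2s²2p², N²⁺ [He]2s²2p¹, Al²⁺ [Ne]3s¹, S²⁺ [Ne]3s²3p².
The numbers (kJ/mol): O 5300, N 4578, Al 2745, S 3357.
Overall IE_3 order: Al < S < N < O.

O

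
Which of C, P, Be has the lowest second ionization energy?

Be

Consider each +1 ion: C⁺ still has 3 valence electrons; P⁺ still has 4 valence electrons; Be⁺ still has 1 valence electron.
All are still removing valence electrons, so compare the +1 ions as you would atoms: IE_2 generally rises across a period (higher Z_eff) and falls down a group (larger shell), subject to the usual subshell exceptions.
Valence configurations: C⁺ [He]2s²2p¹, P⁺ [Ne]3s²3p², Be⁺ [He]2s¹.
Tabulated IE_2 (kJ/mol): C 2353, P 1907, Be 1757.
So the second ionization energies run Be < P < C.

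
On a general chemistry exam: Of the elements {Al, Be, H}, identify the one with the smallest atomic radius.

H is in period 1, group 1; Be is in period 2, group 2; Al is in period 3, group 13.
Atomic radius shrinks across a period as nuclear charge pulls the same shell inward, and grows down a group as new shells are added.
These sit on a diagonal, where the across-period and down-group effects partly cancel.
Be > H: the two effects oppose for this pair; the down-group effect wins (102 vs 32 pm).
Al > Be: the two effects oppose for this pair; the down-group effect wins (126 vs 102 pm).
For reference (pm): H 32, Be 102, Al 126.
The smallest atomic radius among these belongs to H.

H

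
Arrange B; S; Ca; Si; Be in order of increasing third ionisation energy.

Si, S, B, Ca, Be

After 2 electrons have been removed, what remains? B²⁺ still has 1 valence electron; S²⁺ still has 4 valence electrons; Ca²⁺ is the bare [Ar] core; Si²⁺ still has 2 valence electrons; Be²⁺ is the bare [He] core.
Core electrons are held far more tightly than valence electrons, so Ca and Be top the IE_3 order.
Valence configurations: B²⁺ [He]2s¹, S²⁺ [Ne]3s²3p², Si²⁺ [Ne]3s².
Tabulated IE_3 (kJ/mol): B 3660, S 3357, Ca 4912, Si 3232, Be 14849.
Putting it together, IE_3: Si < S < B < Ca < Be.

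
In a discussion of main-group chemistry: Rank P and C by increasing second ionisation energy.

IE_2 is the cost of taking one more electron from the +1 cation: P⁺ still has 4 valence electrons; C⁺ still has 3 valence electrons.
All are still removing valence electrons, so compare the +1 ions as you would atoms: IE_2 generally rises across a period (higher Z_eff) and falls down a group (larger shell), subject to the usual subshell exceptions.
Valence configurations: P⁺ [Ne]3s²3p², C⁺ [He]2s²2p¹.
Approximate IE_2 values (kJ/mol): P 1907, C 2353.
Hence IE_2: P < C.

P < C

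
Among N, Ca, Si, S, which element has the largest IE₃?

Ca

Consider each +2 ion: N²⁺ still has 3 valence electrons; Ca²⁺ is the bare [Ar] core; Si²⁺ still has 2 valence electrons; S²⁺ still has 4 valence electrons.
Pulling an electron out of a noble-gas core costs far more than removing a remaining valence electron, so Ca sits at the high end of IE_3.
Valence configurations: N²⁺ [He]2s²2p¹, Si²⁺ [Ne]3s², S²⁺ [Ne]3s²3p².
Approximate IE_3 values (kJ/mol): N 4578, Ca 4912, Si 3232, S 3357.
Overall IE_3 order: Si < S < N < Ca.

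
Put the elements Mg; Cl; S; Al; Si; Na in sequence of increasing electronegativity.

Na < Mg < Al < Si < S < Cl

EN rises left→right (higher Z_eff, smaller atoms) and falls top→bottom (larger, more shielded atoms).
All lie in period 3, so electronegativity increases left to right.
So from lowest to highest: Na < Mg < Al < Si < S < Cl.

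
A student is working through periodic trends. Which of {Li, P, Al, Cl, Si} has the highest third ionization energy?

IE_3 is the cost of taking one more electron from the +2 cation: Li²⁺ is already 1 electron into the core; P²⁺ still has 3 valence electrons; Al²⁺ still has 1 valence electron; Cl²⁺ still has 5 valence electrons; Si²⁺ still has 2 valence electrons.
Pulling an electron out of a noble-gas core costs far more than removing a remaining valence electron, so Li sits at the high end of IE_3.
Valence configurations: P²⁺ [Ne]3s²3p¹, Al²⁺ [Ne]3s¹, Cl²⁺ [Ne]3s²3p³, Si²⁺ [Ne]3s².
P²⁺ loses a lone 3p electron whereas Si²⁺ must break into a filled 3s² pair, so IE_3(Si) > IE_3(P) even though P has the higher nuclear charge.
The numbers (kJ/mol): Li 11815, P 2914, Al 2745, Cl 3822, Si 3232.
Putting it together, IE_3: Al < P < Si < Cl < Li.

Li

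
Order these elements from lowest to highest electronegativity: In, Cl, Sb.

In < Sb < Cl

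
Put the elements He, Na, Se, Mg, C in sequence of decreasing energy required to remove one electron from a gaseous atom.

He, C, Se, Mg, Na

He is in period 1, group 18; C is in period 2, group 14; Na is in period 3, group 1; Mg is in period 3, group 2; Se is in period 4, group 16.
First ionization energy rises across a period (greater Z_eff holds electrons more tightly) and falls down a group (valence electrons are farther from the nucleus).
Here both period and group differ, so the two effects have to be weighed against each other.
Mg > Na: Mg lies to the right of Na in period 3, so the across-period effect alone puts Mg higher.
Se > Mg: the two effects oppose for this pair; the across-period effect wins (941 vs 738 kJ/mol).
C > Se: the two effects oppose for this pair; the down-group effect wins (1086 vs 941 kJ/mol).
He > C: relative to C, both the across-period and down-group shifts push He's first ionization energy up.
Tabulated first ionization energy (kJ/mol): He 2372, C 1086, Na 496, Mg 738, Se 941.
So from highest to lowest: He > C > Se > Mg > Na.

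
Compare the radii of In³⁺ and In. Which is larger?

In

Forming In³⁺ removes 3 electrons from In. Fewer electrons for the same nuclear charge means less shielding and a higher Z_eff on the remaining electrons, and for main-group metals the entire outer shell is lost.
A cation is smaller than its parent atom: In³⁺ < In.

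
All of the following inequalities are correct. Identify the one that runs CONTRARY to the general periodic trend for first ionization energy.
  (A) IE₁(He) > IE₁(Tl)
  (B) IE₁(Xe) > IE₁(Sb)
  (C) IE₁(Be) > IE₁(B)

The general trend: first ionization energy increases across a period and decreases down a group.
(A) He (period 1, group 18) vs Tl (period 6, group 13): the stated order agrees with the simple trend.
(B) Xe (period 5, group 18) vs Sb (period 5, group 15): the stated order agrees with the simple trend.
(C) Be (period 2, group 2) vs B (period 2, group 13): the stated order contradicts the simple trend.
The exception is (C): removing B's lone 2p electron is easier than breaking Be's filled 2s².

(C)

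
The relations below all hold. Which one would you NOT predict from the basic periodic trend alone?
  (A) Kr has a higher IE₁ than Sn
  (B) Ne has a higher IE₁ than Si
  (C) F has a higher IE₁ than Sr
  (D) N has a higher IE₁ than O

The general trend: IE₁ increases across a period and decreases down a group.
(A) Kr (period 4, group 18) vs Sn (period 5, group 14): the stated order agrees with the simple trend.
(B) Ne (period 2, group 18) vs Si (period 3, group 14): the stated order agrees with the simple trend.
(C) F (period 2, group 17) vs Sr (period 5, group 2): the stated order agrees with the simple trend.
(D) N (period 2, group 15) vs O (period 2, group 16): the stated order contradicts the simple trend.
The exception is (D): pairing an electron in O's 2p⁴ costs repulsion energy, so O ionizes more easily than half-filled N (2p³).

(D)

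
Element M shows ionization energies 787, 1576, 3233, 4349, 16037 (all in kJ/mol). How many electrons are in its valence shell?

4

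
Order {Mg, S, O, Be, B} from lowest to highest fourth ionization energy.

S, O, Mg, Be, B

Consider each +3 ion: Mg³⁺ is already 1 electron into the core; S³⁺ still has 3 valence electrons; O³⁺ still has 3 valence electrons; Be³⁺ is already 1 electron into the core; B³⁺ is the bare [He] core.
Pulling an electron out of a noble-gas core costs far more than removing a remaining valence electron, so Mg, Be and B sit at the high end of IE_4.
Valence configurations: S³⁺ [Ne]3s²3p¹, O³⁺ [He]2s²2p¹.
The numbers (kJ/mol): Mg 10543, S 4556, O 7469, Be 21007, B 25026.
Overall IE_4 order: S < O < Mg < Be < B.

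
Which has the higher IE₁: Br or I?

Br

Br is in period 4, group 17; I is in period 5, group 17.
IE₁ increases left→right with effective nuclear charge and decreases top→bottom as the valence shell moves farther out.
All are in group 17, so first ionization energy increases up the group.
So Br has the higher IE₁ (Br > I).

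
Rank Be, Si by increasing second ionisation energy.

Si < Be

IE_2 is the cost of taking one more electron from the +1 cation: Be⁺ still has 1 valence electron; Si⁺ still has 3 valence electrons.
All are still removing valence electrons, so compare the +1 ions as you would atoms: IE_2 generally rises across a period (higher Z_eff) and falls down a group (larger shell), subject to the usual subshell exceptions.
Valence configurations: Be⁺ [He]2s¹, Si⁺ [Ne]3s²3p¹.
Tabulated IE_2 (kJ/mol): Be 1757, Si 1577.
Overall IE_2 order: Si < Be.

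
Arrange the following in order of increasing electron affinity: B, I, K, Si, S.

B is in period 2, group 13; Si is in period 3, group 14; S is in period 3, group 16; K is in period 4, group 1; I is in period 5, group 17.
EA tends to increase across a period and decrease down a group, though the pattern is less regular than for IE or radius.
Here both period and group differ, so the two effects have to be weighed against each other.
K > B: this pair runs against the simple trend — see the exception note.
Si > K: both effects reinforce here, so Si is clearly the higher of the two.
S > Si: S lies to the right of Si in period 3, so the across-period effect alone puts S higher.
I > S: the two effects oppose for this pair; the across-period effect wins (295 vs 200 kJ/mol).
Note the exception: K has a higher electron affinity than B, contrary to the simple trend — B's ns²np¹ configuration gives only a small electron affinity — the sparsely filled np subshell binds an added electron weakly.
For reference (kJ/mol): B 27, Si 134, S 200, K 48, I 295.
So from lowest to highest: B < K < Si < S < I.

B < K < Si < S < I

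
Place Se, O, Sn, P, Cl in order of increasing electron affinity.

O is in period 2, group 16; P is in period 3, group 15; Cl is in period 3, group 17; Se is in period 4, group 16; Sn is in period 5, group 14.
Atoms with high Z_eff and room in the valence shell (especially the halogens) have the most exothermic electron affinities.
Here both period and group differ, so the two effects have to be weighed against each other.
Sn > P: this pair runs against the simple trend — see the exception note.
O > Sn: both effects reinforce here, so O is clearly the higher of the two.
Se > O: this pair runs against the simple trend — see the exception note.
Cl > Se: relative to Se, both the across-period and down-group shifts push Cl's electron affinity up.
Note the exception: Sn has a higher electron affinity than P, contrary to the simple trend — adding an electron to P's half-filled np³ subshell costs electron-pairing energy.
Note the exception: Se has a higher electron affinity than O, contrary to the simple trend — O's compact 2p subshell gives strong electron–electron repulsion on the added electron.
Tabulated electron affinity (kJ/mol): O 141, P 72, Cl 349, Se 195, Sn 107.
So from lowest to highest: P < Sn < O < Se < Cl.

P < Sn < O < Se < Cl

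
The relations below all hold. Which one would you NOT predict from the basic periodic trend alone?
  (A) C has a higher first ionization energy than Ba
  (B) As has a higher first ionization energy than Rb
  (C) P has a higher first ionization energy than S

(C)

The general trend: first ionization energy increases across a period and decreases down a group.
(A) C (period 2, group 14) vs Ba (period 6, group 2): the stated order agrees with the simple trend.
(B) As (period 4, group 15) vs Rb (period 5, group 1): the stated order agrees with the simple trend.
(C) P (period 3, group 15) vs S (period 3, group 16): the stated order contradicts the simple trend.
The exception is (C): S (3p⁴) ionizes more easily than half-filled P (3p³) because the paired 3p electron in S is pushed out by e⁻–e⁻ repulsion.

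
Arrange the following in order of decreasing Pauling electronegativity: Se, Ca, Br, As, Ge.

Ca is in period 4, group 2; Ge is in period 4, group 14; As is in period 4, group 15; Se is in period 4, group 16; Br is in period 4, group 17.
EN rises left→right (higher Z_eff, smaller atoms) and falls top→bottom (larger, more shielded atoms).
All lie in period 4, so electronegativity increases left to right.
So from highest to lowest: Br > Se > As > Ge > Ca.

Br > Se > As > Ge > Ca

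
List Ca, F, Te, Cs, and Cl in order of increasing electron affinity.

F is in period 2, group 17; Cl is in period 3, group 17; Ca is in period 4, group 2; Te is in period 5, group 16; Cs is in period 6, group 1.
Atoms with high Z_eff and room in the valence shell (especially the halogens) have the most exothermic electron affinities.
These span different periods and groups, so the two trends combine.
Cs > Ca: this pair runs against the simple trend — see the exception note.
Te > Cs: both effects reinforce here, so Te is clearly the higher of the two.
F > Te: relative to Te, both the across-period and down-group shifts push F's electron affinity up.
Cl > F: this pair runs against the simple trend — see the exception note.
Note the exception: Cs has a higher electron affinity than Ca, contrary to the simple trend — adding an electron to Ca (ns²) has to open a new, higher-energy np subshell, which is unfavourable.
Note the exception: Cl has a higher electron affinity than F, contrary to the simple trend — F's small 2p subshell makes the incoming electron feel strong e⁻–e⁻ repulsion, so Cl actually releases more energy on gaining an electron.
Approximate values (kJ/mol): F 328, Cl 349, Ca 2, Te 190, Cs 46.
So from lowest to highest: Ca < Cs < Te < F < Cl.

Ca, Cs, Te, F, Cl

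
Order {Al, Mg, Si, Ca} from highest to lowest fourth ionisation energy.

Al > Mg > Ca > Si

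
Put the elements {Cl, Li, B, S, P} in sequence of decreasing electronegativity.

Li is in period 2, group 1; B is in period 2, group 13; P is in period 3, group 15; S is in period 3, group 16; Cl is in period 3, group 17.
Smaller atoms with higher effective nuclear charge are more electronegative.
Here both period and group differ, so the two effects have to be weighed against each other.
B > Li: B lies to the right of Li in period 2, so the across-period effect alone puts B higher.
P > B: the two effects oppose for this pair; the across-period effect wins (2.19 vs 2.04).
S > P: both are in period 3; the period trend gives S the larger value.
Cl > S: Cl lies to the right of S in period 3, so the across-period effect alone puts Cl higher.
For reference (Pauling): Li 0.98, B 2.04, P 2.19, S 2.58, Cl 3.16.
So from highest to lowest: Cl > S > P > B > Li.

Cl > S > P > B > Li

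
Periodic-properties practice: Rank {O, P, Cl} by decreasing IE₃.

Consider each +2 ion: O²⁺ still has 4 valence electrons; P²⁺ still has 3 valence electrons; Cl²⁺ still has 5 valence electrons.
All are still removing valence electrons, so compare the +2 ions as you would atoms: IE_3 generally rises across a period (higher Z_eff) and falls down a group (larger shell), subject to the usual subshell exceptions.
Valence configurations: O²⁺ [He]2s²2p², P²⁺ [Ne]3s²3p¹, Cl²⁺ [Ne]3s²3p³.
Tabulated IE_3 (kJ/mol): O 5300, P 2914, Cl 3822.
Hence IE_3: P < Cl < O.

O > Cl > P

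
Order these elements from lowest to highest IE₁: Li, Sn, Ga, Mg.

Li is in period 2, group 1; Mg is in period 3, group 2; Ga is in period 4, group 13; Sn is in period 5, group 14.
First ionization energy rises across a period (greater Z_eff holds electrons more tightly) and falls down a group (valence electrons are farther from the nucleus).
These sit on a diagonal, where the across-period and down-group effects partly cancel.
Ga > Li: period and group pull opposite ways; the across-period shift dominates (579 vs 520 kJ/mol).
Sn > Ga: the two effects oppose for this pair; the across-period effect wins (709 vs 579 kJ/mol).
Mg > Sn: period and group pull opposite ways; the down-group shift dominates (738 vs 709 kJ/mol).
Tabulated first ionization energy (kJ/mol): Li 520, Mg 738, Ga 579, Sn 709.
So from lowest to highest: Li < Ga < Sn < Mg.

Li, Ga, Sn, Mg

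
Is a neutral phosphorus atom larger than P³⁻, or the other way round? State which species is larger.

Forming P³⁻ adds 3 electrons to P. More electron–electron repulsion in the same shell, with unchanged nuclear charge, lets the cloud expand.
An anion is larger than its parent atom: P³⁻ > P.

P³⁻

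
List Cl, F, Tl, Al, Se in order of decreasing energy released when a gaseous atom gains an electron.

Cl > F > Se > Al > Tl

F is in period 2, group 17; Al is in period 3, group 13; Cl is in period 3, group 17; Se is in period 4, group 16; Tl is in period 6, group 13.
Electron affinity generally becomes more exothermic across a period toward the halogens and less exothermic down a group.
Here both period and group differ, so the two effects have to be weighed against each other.
Al > Tl: Al sits above Tl in group 13, so the down-group effect alone puts Al higher.
Se > Al: period and group pull opposite ways; the across-period shift dominates (195 vs 42 kJ/mol).
F > Se: both effects reinforce here, so F is clearly the higher of the two.
Cl > F: this pair runs against the simple trend — see the exception note.
Note the exception: Cl has a higher electron affinity than F, contrary to the simple trend — F's small 2p subshell makes the incoming electron feel strong e⁻–e⁻ repulsion, so Cl actually releases more energy on gaining an electron.
For reference (kJ/mol): F 328, Al 42, Cl 349, Se 195, Tl 19.
So from highest to lowest: Cl > F > Se > Al > Tl.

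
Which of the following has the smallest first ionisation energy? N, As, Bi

Bi

N is in period 2, group 15; As is in period 4, group 15; Bi is in period 6, group 15.
IE₁ increases left→right with effective nuclear charge and decreases top→bottom as the valence shell moves farther out.
All are in group 15, so first ionization energy increases up the group.
The smallest first ionisation energy among these belongs to Bi.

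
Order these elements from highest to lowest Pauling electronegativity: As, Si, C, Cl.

C is in period 2, group 14; Si is in period 3, group 14; Cl is in period 3, group 17; As is in period 4, group 15.
Smaller atoms with higher effective nuclear charge are more electronegative.
These span different periods and groups, so the two trends combine.
As > Si: the two effects oppose for this pair; the across-period effect wins (2.18 vs 1.90).
C > As: period and group pull opposite ways; the down-group shift dominates (2.55 vs 2.18).
Cl > C: period and group pull opposite ways; the across-period shift dominates (3.16 vs 2.55).
For reference (Pauling): C 2.55, Si 1.90, Cl 3.16, As 2.18.
So from highest to lowest: Cl > C > As > Si.

Cl, C, As, Si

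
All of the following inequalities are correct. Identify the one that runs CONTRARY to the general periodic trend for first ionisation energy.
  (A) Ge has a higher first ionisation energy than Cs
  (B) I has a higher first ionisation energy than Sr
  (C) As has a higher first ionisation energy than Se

(C)

The general trend: first ionisation energy increases across a period and decreases down a group.
(A) Ge (period 4, group 14) vs Cs (period 6, group 1): the stated order agrees with the simple trend.
(B) I (period 5, group 17) vs Sr (period 5, group 2): the stated order agrees with the simple trend.
(C) As (period 4, group 15) vs Se (period 4, group 16): the stated order contradicts the simple trend.
The exception is (C): Se (4p⁴) ionizes more easily than half-filled As (4p³).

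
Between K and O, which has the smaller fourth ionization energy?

The fourth ionization energy removes an electron from the +3 ion. For each element: K³⁺ is already 2 electrons into the core; O³⁺ still has 3 valence electrons.
Usually core removal costs more than valence removal, but here the competition is close: a tightly held n=2 valence electron can cost more to remove than an n=3 core electron, so the actual values have to decide it.
The numbers (kJ/mol): K 5877, O 7469.
Putting it together, IE_4: K < O.

K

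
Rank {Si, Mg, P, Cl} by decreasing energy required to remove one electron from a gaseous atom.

Cl, P, Si, Mg

Removing the outermost electron gets harder across a period and easier down a group.
All lie in period 3, so first ionization energy increases left to right.
So from highest to lowest: Cl > P > Si > Mg.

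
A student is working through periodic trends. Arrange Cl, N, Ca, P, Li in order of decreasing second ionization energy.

Li, N, Cl, P, Ca

IE_2 is the cost of taking one more electron from the +1 cation: Cl⁺ still has 6 valence electrons; N⁺ still has 4 valence electrons; Ca⁺ still has 1 valence electron; P⁺ still has 4 valence electrons; Li⁺ is the bare [He] core.
Breaking into a closed-shell core is much more expensive than removing a leftover valence electron — Li has the largest IE_2 here.
Valence configurations: Cl⁺ [Ne]3s²3p⁴, N⁺ [He]2s²2p², Ca⁺ [Ar]4s¹, P⁺ [Ne]3s²3p².
The numbers (kJ/mol): Cl 2298, N 2856, Ca 1145, P 1907, Li 7298.
Hence IE_2: Ca < P < Cl < N < Li.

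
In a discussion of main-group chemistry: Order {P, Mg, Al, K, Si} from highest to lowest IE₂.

K > P > Al > Si > Mg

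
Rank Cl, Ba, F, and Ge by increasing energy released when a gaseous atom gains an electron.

F is in period 2, group 17; Cl is in period 3, group 17; Ge is in period 4, group 14; Ba is in period 6, group 2.
Atoms with high Z_eff and room in the valence shell (especially the halogens) have the most exothermic electron affinities.
Here both period and group differ, so the two effects have to be weighed against each other.
Ge > Ba: relative to Ba, both the across-period and down-group shifts push Ge's electron affinity up.
F > Ge: both effects reinforce here, so F is clearly the higher of the two.
Cl > F: this pair runs against the simple trend — see the exception note.
Note the exception: Cl has a higher electron affinity than F, contrary to the simple trend — F's small 2p subshell makes the incoming electron feel strong e⁻–e⁻ repulsion, so Cl actually releases more energy on gaining an electron.
Approximate values (kJ/mol): F 328, Cl 349, Ge 119, Ba 14.
So from lowest to highest: Ba < Ge < F < Cl.

Ba < Ge < F < Cl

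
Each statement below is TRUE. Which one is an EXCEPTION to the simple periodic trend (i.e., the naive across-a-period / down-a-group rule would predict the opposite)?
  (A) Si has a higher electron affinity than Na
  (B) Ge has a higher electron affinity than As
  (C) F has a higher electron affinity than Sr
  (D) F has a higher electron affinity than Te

The general trend: electron affinity increases across a period and decreases down a group.
(A) Si (period 3, group 14) vs Na (period 3, group 1): the stated order agrees with the simple trend.
(B) Ge (period 4, group 14) vs As (period 4, group 15): the stated order contradicts the simple trend.
(C) F (period 2, group 17) vs Sr (period 5, group 2): the stated order agrees with the simple trend.
(D) F (period 2, group 17) vs Te (period 5, group 16): the stated order agrees with the simple trend.
The exception is (B): adding an electron to As's half-filled 4p³ is unfavourable, so Ge (4p²) has the more exothermic EA.

(B)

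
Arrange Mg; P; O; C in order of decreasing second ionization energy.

O, C, P, Mg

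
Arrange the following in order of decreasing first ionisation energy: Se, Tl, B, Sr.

Se, B, Tl, Sr

First ionization energy rises across a period (greater Z_eff holds electrons more tightly) and falls down a group (valence electrons are farther from the nucleus).
Here both period and group differ, so the two effects have to be weighed against each other.
Tl > Sr: period and group pull opposite ways; the across-period shift dominates (589 vs 550 kJ/mol).
B > Tl: they share group 13; the group trend gives B the larger value.
Se > B: period and group pull opposite ways; the across-period shift dominates (941 vs 801 kJ/mol).
Tabulated first ionization energy (kJ/mol): B 801, Se 941, Sr 550, Tl 589.
So from highest to lowest: Se > B > Tl > Sr.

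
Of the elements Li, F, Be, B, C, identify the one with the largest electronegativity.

Li is in period 2, group 1; Be is in period 2, group 2; B is in period 2, group 13; C is in period 2, group 14; F is in period 2, group 17.
Atoms toward the upper right of the periodic table pull bonding electrons most strongly.
All lie in period 2, so electronegativity increases left to right.
The largest electronegativity among these belongs to F.

F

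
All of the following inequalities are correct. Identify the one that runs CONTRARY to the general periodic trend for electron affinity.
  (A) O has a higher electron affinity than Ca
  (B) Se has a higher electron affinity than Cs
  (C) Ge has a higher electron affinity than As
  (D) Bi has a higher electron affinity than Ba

The general trend: electron affinity increases across a period and decreases down a group.
(A) O (period 2, group 16) vs Ca (period 4, group 2): the stated order agrees with the simple trend.
(B) Se (period 4, group 16) vs Cs (period 6, group 1): the stated order agrees with the simple trend.
(C) Ge (period 4, group 14) vs As (period 4, group 15): the stated order contradicts the simple trend.
(D) Bi (period 6, group 15) vs Ba (period 6, group 2): the stated order agrees with the simple trend.
The exception is (C): adding an electron to As's half-filled 4p³ is unfavourable, so Ge (4p²) has the more exothermic EA.

(C)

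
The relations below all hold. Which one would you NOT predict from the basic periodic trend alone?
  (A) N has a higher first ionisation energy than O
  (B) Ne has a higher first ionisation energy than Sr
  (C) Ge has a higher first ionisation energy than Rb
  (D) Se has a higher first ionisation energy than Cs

The general trend: first ionisation energy increases across a period and decreases down a group.
(A) N (period 2, group 15) vs O (period 2, group 16): the stated order contradicts the simple trend.
(B) Ne (period 2, group 18) vs Sr (period 5, group 2): the stated order agrees with the simple trend.
(C) Ge (period 4, group 14) vs Rb (period 5, group 1): the stated order agrees with the simple trend.
(D) Se (period 4, group 16) vs Cs (period 6, group 1): the stated order agrees with the simple trend.
The exception is (A): pairing an electron in O's 2p⁴ costs repulsion energy, so O ionizes more easily than half-filled N (2p³).

(A)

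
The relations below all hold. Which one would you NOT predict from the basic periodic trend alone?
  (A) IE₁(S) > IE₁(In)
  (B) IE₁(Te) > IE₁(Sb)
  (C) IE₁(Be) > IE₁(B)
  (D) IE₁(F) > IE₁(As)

(C)

The general trend: first ionization energy increases across a period and decreases down a group.
(A) S (period 3, group 16) vs In (period 5, group 13): the stated order agrees with the simple trend.
(B) Te (period 5, group 16) vs Sb (period 5, group 15): the stated order agrees with the simple trend.
(C) Be (period 2, group 2) vs B (period 2, group 13): the stated order contradicts the simple trend.
(D) F (period 2, group 17) vs As (period 4, group 15): the stated order agrees with the simple trend.
The exception is (C): removing B's lone 2p electron is easier than breaking Be's filled 2s².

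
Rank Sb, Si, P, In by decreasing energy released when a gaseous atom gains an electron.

Si, Sb, P, In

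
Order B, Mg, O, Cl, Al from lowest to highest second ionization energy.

The second ionization energy removes an electron from the +1 ion. For each element: B⁺ still has 2 valence electrons; Mg⁺ still has 1 valence electron; O⁺ still has 5 valence electrons; Cl⁺ still has 6 valence electrons; Al⁺ still has 2 valence electrons.
All are still removing valence electrons, so compare the +1 ions as you would atoms: IE_2 generally rises across a period (higher Z_eff) and falls down a group (larger shell), subject to the usual subshell exceptions.
Valence configurations: B⁺ [He]2s², Mg⁺ [Ne]3s¹, O⁺ [He]2s²2p³, Cl⁺ [Ne]3s²3p⁴, Al⁺ [Ne]3s².
Approximate IE_2 values (kJ/mol): B 2427, Mg 1451, O 3388, Cl 2298, Al 1817.
Putting it together, IE_2: Mg < Al < Cl < B < O.

Mg, Al, Cl, B, O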